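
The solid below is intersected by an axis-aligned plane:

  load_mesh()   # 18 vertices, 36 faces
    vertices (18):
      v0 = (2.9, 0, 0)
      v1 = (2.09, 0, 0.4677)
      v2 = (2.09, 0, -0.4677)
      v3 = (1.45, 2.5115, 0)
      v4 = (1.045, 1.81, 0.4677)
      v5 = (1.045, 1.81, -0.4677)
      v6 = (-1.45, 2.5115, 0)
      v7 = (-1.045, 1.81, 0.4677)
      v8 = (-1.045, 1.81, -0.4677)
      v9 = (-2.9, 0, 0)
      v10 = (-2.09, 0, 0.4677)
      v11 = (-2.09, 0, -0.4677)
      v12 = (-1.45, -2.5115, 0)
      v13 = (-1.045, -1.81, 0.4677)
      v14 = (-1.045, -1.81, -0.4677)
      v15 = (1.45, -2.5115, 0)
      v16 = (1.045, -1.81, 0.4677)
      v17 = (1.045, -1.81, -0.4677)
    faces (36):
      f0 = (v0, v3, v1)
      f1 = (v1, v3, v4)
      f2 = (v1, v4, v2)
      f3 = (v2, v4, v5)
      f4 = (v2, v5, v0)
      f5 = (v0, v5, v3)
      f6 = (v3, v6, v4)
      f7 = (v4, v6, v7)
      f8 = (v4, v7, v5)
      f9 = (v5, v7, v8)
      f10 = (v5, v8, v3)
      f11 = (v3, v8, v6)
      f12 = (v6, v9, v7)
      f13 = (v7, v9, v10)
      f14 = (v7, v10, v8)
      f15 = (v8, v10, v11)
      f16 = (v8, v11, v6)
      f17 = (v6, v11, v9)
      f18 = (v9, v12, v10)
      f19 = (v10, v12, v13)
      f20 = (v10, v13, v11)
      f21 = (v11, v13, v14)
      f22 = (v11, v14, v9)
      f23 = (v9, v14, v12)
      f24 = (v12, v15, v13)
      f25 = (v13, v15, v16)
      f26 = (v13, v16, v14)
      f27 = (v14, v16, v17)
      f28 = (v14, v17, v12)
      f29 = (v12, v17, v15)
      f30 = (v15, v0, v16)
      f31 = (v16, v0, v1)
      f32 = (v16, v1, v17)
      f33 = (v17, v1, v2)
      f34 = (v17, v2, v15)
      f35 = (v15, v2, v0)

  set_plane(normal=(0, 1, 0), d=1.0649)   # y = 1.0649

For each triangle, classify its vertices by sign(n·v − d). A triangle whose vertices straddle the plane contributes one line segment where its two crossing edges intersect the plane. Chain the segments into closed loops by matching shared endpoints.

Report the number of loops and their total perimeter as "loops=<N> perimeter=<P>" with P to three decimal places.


loops=2 perimeter=5.612

Straddling triangles (12 of 36):
  (v0,v3,v1) [-+-] → (2.28519, 1.0649, 0)–(1.81863, 1.0649, 0.269391)  len=0.5387
  (v1,v3,v4) [-++] → (1.81863, 1.0649, 0.269391)–(1.47518, 1.0649, 0.4677)  len=0.3966
  (v1,v4,v2) [-+-] → (1.47518, 1.0649, 0.4677)–(1.47518, 1.0649, 0.0826356)  len=0.3851
  (v2,v4,v5) [-++] → (1.47518, 1.0649, 0.0826356)–(1.47518, 1.0649, -0.4677)  len=0.5503
  (v2,v5,v0) [-+-] → (1.47518, 1.0649, -0.4677)–(1.80862, 1.0649, -0.275168)  len=0.3850
  (v0,v5,v3) [-++] → (1.80862, 1.0649, -0.275168)–(2.28519, 1.0649, 0)  len=0.5503
  (v6,v9,v7) [+-+] → (-2.28519, 1.0649, 0)–(-1.80862, 1.0649, 0.275168)  len=0.5503
  (v7,v9,v10) [+--] → (-1.80862, 1.0649, 0.275168)–(-1.47518, 1.0649, 0.4677)  len=0.3850
  (v7,v10,v8) [+-+] → (-1.47518, 1.0649, 0.4677)–(-1.47518, 1.0649, -0.0826356)  len=0.5503
  (v8,v10,v11) [+--] → (-1.47518, 1.0649, -0.0826356)–(-1.47518, 1.0649, -0.4677)  len=0.3851
  (v8,v11,v6) [+-+] → (-1.47518, 1.0649, -0.4677)–(-1.81863, 1.0649, -0.269391)  len=0.3966
  (v6,v11,v9) [+--] → (-1.81863, 1.0649, -0.269391)–(-2.28519, 1.0649, 0)  len=0.5387

Chained into 2 loop(s):
  loop 1: 6 segments, perimeter = 2.8061
  loop 2: 6 segments, perimeter = 2.8061
Total perimeter = 5.612


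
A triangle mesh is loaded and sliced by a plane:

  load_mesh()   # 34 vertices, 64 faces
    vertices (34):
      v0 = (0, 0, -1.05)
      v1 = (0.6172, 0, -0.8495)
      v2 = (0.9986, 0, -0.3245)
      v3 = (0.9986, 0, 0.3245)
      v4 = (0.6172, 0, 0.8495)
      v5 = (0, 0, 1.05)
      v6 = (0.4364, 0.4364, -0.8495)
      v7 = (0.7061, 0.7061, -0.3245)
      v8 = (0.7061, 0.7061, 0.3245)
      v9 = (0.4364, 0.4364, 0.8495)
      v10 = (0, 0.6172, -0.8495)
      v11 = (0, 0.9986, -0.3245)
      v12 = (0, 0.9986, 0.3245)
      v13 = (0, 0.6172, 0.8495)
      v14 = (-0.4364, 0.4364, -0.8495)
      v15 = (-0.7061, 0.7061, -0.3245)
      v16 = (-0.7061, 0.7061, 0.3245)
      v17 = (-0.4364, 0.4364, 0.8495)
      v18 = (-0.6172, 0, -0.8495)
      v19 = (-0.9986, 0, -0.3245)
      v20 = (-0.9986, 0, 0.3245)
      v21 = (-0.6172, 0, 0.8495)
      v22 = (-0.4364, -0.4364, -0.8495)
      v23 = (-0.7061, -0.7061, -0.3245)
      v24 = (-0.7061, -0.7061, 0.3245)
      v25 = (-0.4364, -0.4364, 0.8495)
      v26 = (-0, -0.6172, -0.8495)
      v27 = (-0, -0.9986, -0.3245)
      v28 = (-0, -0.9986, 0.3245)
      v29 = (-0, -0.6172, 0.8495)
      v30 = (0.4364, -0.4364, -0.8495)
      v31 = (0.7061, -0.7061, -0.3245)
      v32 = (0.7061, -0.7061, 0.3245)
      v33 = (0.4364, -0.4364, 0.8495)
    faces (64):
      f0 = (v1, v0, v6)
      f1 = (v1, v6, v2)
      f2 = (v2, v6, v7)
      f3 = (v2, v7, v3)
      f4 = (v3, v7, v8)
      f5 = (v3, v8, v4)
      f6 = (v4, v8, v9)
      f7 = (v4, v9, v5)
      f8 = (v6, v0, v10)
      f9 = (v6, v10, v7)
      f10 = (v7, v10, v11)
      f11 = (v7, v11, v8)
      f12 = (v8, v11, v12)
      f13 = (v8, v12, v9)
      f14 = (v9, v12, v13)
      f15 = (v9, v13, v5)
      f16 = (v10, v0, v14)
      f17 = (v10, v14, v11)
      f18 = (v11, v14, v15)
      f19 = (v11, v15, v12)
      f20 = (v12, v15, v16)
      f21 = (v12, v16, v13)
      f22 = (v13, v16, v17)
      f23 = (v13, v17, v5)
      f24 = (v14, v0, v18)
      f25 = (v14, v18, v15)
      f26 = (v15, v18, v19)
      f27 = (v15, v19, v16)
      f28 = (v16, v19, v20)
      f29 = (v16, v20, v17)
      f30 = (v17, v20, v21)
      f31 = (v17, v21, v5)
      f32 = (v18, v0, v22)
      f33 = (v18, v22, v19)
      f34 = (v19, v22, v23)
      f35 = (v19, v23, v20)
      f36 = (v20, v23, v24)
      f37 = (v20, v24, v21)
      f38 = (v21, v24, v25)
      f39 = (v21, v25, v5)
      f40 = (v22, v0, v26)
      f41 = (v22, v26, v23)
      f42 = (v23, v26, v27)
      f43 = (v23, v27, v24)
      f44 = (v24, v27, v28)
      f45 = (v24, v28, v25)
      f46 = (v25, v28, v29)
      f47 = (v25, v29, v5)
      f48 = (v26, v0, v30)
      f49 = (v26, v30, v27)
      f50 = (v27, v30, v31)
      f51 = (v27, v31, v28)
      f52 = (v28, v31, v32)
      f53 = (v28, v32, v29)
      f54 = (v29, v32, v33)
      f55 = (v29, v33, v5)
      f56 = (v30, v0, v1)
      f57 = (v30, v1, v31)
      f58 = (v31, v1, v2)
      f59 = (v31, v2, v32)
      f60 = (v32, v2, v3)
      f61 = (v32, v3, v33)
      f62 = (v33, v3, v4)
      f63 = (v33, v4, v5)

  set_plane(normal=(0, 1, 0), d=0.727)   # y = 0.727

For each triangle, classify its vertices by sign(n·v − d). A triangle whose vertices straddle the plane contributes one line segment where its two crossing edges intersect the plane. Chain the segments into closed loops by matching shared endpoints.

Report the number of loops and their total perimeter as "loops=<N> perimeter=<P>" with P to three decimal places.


loops=1 perimeter=4.317

Straddling triangles (10 of 64):
  (v7,v10,v11) [--+] → (0, 0.727, -0.698359)–(0.655647, 0.727, -0.3245)  len=0.7547
  (v7,v11,v8) [-+-] → (0.655647, 0.727, -0.3245)–(0.655647, 0.727, 0.278127)  len=0.6026
  (v8,v11,v12) [-++] → (0.655647, 0.727, 0.278127)–(0.655647, 0.727, 0.3245)  len=0.0464
  (v8,v12,v9) [-+-] → (0.655647, 0.727, 0.3245)–(0.210826, 0.727, 0.578129)  len=0.5120
  (v9,v12,v13) [-+-] → (0.210826, 0.727, 0.578129)–(0, 0.727, 0.698359)  len=0.2427
  (v10,v14,v11) [--+] → (-0.210826, 0.727, -0.578129)–(0, 0.727, -0.698359)  len=0.2427
  (v11,v14,v15) [+--] → (-0.210826, 0.727, -0.578129)–(-0.655647, 0.727, -0.3245)  len=0.5120
  (v11,v15,v12) [+-+] → (-0.655647, 0.727, -0.3245)–(-0.655647, 0.727, -0.278127)  len=0.0464
  (v12,v15,v16) [+--] → (-0.655647, 0.727, -0.278127)–(-0.655647, 0.727, 0.3245)  len=0.6026
  (v12,v16,v13) [+--] → (-0.655647, 0.727, 0.3245)–(0, 0.727, 0.698359)  len=0.7547

Chained into 1 loop(s):
  loop 1: 10 segments, perimeter = 4.3170
Total perimeter = 4.317


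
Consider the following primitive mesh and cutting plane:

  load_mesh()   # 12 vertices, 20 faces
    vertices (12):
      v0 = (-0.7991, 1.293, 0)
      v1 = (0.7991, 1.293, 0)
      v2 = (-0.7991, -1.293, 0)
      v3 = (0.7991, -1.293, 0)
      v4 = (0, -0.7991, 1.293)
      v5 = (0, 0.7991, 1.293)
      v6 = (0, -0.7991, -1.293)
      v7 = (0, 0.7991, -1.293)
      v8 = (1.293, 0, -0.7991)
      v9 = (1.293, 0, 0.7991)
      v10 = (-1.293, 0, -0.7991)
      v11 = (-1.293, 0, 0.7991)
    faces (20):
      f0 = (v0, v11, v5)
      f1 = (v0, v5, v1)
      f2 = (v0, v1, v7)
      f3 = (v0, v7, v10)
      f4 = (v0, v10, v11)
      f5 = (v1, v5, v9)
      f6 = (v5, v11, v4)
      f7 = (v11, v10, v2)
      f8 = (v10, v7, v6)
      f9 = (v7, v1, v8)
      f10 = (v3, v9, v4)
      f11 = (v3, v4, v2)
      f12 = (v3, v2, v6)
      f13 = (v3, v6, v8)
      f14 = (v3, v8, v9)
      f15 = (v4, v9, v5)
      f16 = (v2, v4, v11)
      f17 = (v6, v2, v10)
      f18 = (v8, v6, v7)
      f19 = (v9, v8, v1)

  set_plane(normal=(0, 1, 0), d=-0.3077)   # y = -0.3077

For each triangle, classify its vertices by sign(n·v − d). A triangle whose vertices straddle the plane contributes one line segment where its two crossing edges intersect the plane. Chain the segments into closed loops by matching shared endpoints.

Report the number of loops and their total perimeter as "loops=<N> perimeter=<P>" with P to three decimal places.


loops=1 perimeter=7.992

Straddling triangles (10 of 20):
  (v5,v11,v4) [++-] → (-0.79512, -0.3077, 0.98928)–(0, -0.3077, 1.293)  len=0.8512
  (v11,v10,v2) [++-] → (-1.17546, -0.3077, -0.608935)–(-1.17546, -0.3077, 0.608935)  len=1.2179
  (v10,v7,v6) [++-] → (0, -0.3077, -1.293)–(-0.79512, -0.3077, -0.98928)  len=0.8512
  (v3,v9,v4) [-+-] → (1.17546, -0.3077, 0.608935)–(0.79512, -0.3077, 0.98928)  len=0.5379
  (v3,v6,v8) [--+] → (0.79512, -0.3077, -0.98928)–(1.17546, -0.3077, -0.608935)  len=0.5379
  (v3,v8,v9) [-++] → (1.17546, -0.3077, -0.608935)–(1.17546, -0.3077, 0.608935)  len=1.2179
  (v4,v9,v5) [-++] → (0.79512, -0.3077, 0.98928)–(0, -0.3077, 1.293)  len=0.8512
  (v2,v4,v11) [--+] → (-0.79512, -0.3077, 0.98928)–(-1.17546, -0.3077, 0.608935)  len=0.5379
  (v6,v2,v10) [--+] → (-1.17546, -0.3077, -0.608935)–(-0.79512, -0.3077, -0.98928)  len=0.5379
  (v8,v6,v7) [+-+] → (0.79512, -0.3077, -0.98928)–(0, -0.3077, -1.293)  len=0.8512

Chained into 1 loop(s):
  loop 1: 10 segments, perimeter = 7.9919
Total perimeter = 7.992


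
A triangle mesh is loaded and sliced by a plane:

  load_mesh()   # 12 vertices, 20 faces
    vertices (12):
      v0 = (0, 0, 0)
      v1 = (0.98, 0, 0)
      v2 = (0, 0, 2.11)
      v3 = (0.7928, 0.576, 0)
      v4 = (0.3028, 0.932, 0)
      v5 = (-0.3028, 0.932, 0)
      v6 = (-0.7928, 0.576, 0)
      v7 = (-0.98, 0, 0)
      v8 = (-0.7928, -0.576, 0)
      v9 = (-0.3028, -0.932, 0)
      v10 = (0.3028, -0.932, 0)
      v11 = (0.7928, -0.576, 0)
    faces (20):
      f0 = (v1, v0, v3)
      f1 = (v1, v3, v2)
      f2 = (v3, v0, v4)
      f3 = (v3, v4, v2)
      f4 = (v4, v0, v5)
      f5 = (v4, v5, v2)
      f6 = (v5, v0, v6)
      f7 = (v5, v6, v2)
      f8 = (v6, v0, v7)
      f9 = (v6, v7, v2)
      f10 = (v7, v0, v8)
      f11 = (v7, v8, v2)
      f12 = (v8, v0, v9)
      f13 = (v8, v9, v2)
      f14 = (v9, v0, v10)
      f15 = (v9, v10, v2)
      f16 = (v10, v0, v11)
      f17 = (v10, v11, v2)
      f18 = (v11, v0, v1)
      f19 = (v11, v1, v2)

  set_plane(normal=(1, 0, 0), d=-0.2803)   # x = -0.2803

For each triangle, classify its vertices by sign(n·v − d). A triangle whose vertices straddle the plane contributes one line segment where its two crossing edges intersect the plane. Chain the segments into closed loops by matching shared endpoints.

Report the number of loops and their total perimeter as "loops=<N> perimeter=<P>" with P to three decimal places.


Straddling triangles (12 of 20):
  (v4,v0,v5) [++-] → (-0.2803, 0.862746, 0)–(-0.2803, 0.932, 0)  len=0.0693
  (v4,v5,v2) [+-+] → (-0.2803, 0.932, 0)–(-0.2803, 0.862746, 0.156787)  len=0.1714
  (v5,v0,v6) [-+-] → (-0.2803, 0.862746, 0)–(-0.2803, 0.203649, 0)  len=0.6591
  (v5,v6,v2) [--+] → (-0.2803, 0.203649, 1.36399)–(-0.2803, 0.862746, 0.156787)  len=1.3754
  (v6,v0,v7) [-+-] → (-0.2803, 0.203649, 0)–(-0.2803, 0, 0)  len=0.2036
  (v6,v7,v2) [--+] → (-0.2803, 0, 1.5065)–(-0.2803, 0.203649, 1.36399)  len=0.2486
  (v7,v0,v8) [-+-] → (-0.2803, 0, 0)–(-0.2803, -0.203649, 0)  len=0.2036
  (v7,v8,v2) [--+] → (-0.2803, -0.203649, 1.36399)–(-0.2803, 0, 1.5065)  len=0.2486
  (v8,v0,v9) [-+-] → (-0.2803, -0.203649, 0)–(-0.2803, -0.862746, 0)  len=0.6591
  (v8,v9,v2) [--+] → (-0.2803, -0.862746, 0.156787)–(-0.2803, -0.203649, 1.36399)  len=1.3754
  (v9,v0,v10) [-++] → (-0.2803, -0.862746, 0)–(-0.2803, -0.932, 0)  len=0.0693
  (v9,v10,v2) [-++] → (-0.2803, -0.932, 0)–(-0.2803, -0.862746, 0.156787)  len=0.1714

Chained into 1 loop(s):
  loop 1: 12 segments, perimeter = 5.4547
Total perimeter = 5.455

loops=1 perimeter=5.455


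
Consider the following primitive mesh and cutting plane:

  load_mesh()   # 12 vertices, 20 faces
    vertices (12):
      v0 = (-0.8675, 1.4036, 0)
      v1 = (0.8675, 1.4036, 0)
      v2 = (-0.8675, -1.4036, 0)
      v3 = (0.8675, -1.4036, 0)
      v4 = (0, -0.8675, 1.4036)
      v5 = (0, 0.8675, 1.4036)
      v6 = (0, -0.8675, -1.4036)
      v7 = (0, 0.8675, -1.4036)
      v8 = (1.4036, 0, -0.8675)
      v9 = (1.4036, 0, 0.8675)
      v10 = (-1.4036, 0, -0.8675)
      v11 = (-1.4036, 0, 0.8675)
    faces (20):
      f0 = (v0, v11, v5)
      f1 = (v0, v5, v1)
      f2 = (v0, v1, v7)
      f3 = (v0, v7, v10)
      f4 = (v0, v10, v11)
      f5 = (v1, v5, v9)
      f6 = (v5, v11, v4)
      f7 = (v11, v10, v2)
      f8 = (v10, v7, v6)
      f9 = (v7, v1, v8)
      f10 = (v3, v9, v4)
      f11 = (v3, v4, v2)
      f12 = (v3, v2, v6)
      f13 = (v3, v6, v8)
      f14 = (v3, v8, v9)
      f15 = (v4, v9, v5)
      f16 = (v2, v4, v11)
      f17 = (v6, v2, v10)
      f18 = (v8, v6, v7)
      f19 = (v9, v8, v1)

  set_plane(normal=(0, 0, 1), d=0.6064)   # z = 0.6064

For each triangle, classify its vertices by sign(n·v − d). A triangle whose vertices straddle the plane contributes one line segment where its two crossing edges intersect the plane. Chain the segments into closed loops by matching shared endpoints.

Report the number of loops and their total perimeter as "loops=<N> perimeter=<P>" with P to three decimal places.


Straddling triangles (10 of 20):
  (v0,v11,v5) [-++] → (-1.24224, 0.422455, 0.6064)–(-0.492712, 1.17199, 0.6064)  len=1.0600
  (v0,v5,v1) [-+-] → (-0.492712, 1.17199, 0.6064)–(0.492712, 1.17199, 0.6064)  len=0.9854
  (v0,v10,v11) [--+] → (-1.4036, 0, 0.6064)–(-1.24224, 0.422455, 0.6064)  len=0.4522
  (v1,v5,v9) [-++] → (0.492712, 1.17199, 0.6064)–(1.24224, 0.422455, 0.6064)  len=1.0600
  (v11,v10,v2) [+--] → (-1.4036, 0, 0.6064)–(-1.24224, -0.422455, 0.6064)  len=0.4522
  (v3,v9,v4) [-++] → (1.24224, -0.422455, 0.6064)–(0.492712, -1.17199, 0.6064)  len=1.0600
  (v3,v4,v2) [-+-] → (0.492712, -1.17199, 0.6064)–(-0.492712, -1.17199, 0.6064)  len=0.9854
  (v3,v8,v9) [--+] → (1.4036, 0, 0.6064)–(1.24224, -0.422455, 0.6064)  len=0.4522
  (v2,v4,v11) [-++] → (-0.492712, -1.17199, 0.6064)–(-1.24224, -0.422455, 0.6064)  len=1.0600
  (v9,v8,v1) [+--] → (1.4036, 0, 0.6064)–(1.24224, 0.422455, 0.6064)  len=0.4522

Chained into 1 loop(s):
  loop 1: 10 segments, perimeter = 8.0197
Total perimeter = 8.020

loops=1 perimeter=8.020


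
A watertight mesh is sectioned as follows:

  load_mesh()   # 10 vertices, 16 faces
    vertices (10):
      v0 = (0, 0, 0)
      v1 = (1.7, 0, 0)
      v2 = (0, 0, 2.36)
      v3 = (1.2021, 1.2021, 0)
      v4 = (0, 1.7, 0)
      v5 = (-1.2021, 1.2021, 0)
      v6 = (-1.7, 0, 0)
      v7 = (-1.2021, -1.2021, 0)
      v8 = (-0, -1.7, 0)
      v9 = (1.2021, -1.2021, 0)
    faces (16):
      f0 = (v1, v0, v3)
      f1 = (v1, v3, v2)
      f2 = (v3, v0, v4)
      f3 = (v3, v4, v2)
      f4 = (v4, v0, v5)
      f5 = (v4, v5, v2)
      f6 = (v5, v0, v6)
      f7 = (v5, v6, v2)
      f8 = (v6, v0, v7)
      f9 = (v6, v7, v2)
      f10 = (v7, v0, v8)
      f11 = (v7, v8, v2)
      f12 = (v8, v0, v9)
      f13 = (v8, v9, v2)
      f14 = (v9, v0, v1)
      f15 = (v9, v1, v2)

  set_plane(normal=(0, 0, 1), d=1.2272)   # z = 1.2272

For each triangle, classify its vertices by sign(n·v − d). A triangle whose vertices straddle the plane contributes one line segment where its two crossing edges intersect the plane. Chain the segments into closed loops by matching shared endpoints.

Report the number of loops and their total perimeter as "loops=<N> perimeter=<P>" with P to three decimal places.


loops=1 perimeter=4.996

Straddling triangles (8 of 16):
  (v1,v3,v2) [--+] → (0.577008, 0.577008, 1.2272)–(0.816, 0, 1.2272)  len=0.6245
  (v3,v4,v2) [--+] → (0, 0.816, 1.2272)–(0.577008, 0.577008, 1.2272)  len=0.6245
  (v4,v5,v2) [--+] → (-0.577008, 0.577008, 1.2272)–(0, 0.816, 1.2272)  len=0.6245
  (v5,v6,v2) [--+] → (-0.816, 0, 1.2272)–(-0.577008, 0.577008, 1.2272)  len=0.6245
  (v6,v7,v2) [--+] → (-0.577008, -0.577008, 1.2272)–(-0.816, 0, 1.2272)  len=0.6245
  (v7,v8,v2) [--+] → (0, -0.816, 1.2272)–(-0.577008, -0.577008, 1.2272)  len=0.6245
  (v8,v9,v2) [--+] → (0.577008, -0.577008, 1.2272)–(0, -0.816, 1.2272)  len=0.6245
  (v9,v1,v2) [--+] → (0.816, 0, 1.2272)–(0.577008, -0.577008, 1.2272)  len=0.6245

Chained into 1 loop(s):
  loop 1: 8 segments, perimeter = 4.9964
Total perimeter = 4.996


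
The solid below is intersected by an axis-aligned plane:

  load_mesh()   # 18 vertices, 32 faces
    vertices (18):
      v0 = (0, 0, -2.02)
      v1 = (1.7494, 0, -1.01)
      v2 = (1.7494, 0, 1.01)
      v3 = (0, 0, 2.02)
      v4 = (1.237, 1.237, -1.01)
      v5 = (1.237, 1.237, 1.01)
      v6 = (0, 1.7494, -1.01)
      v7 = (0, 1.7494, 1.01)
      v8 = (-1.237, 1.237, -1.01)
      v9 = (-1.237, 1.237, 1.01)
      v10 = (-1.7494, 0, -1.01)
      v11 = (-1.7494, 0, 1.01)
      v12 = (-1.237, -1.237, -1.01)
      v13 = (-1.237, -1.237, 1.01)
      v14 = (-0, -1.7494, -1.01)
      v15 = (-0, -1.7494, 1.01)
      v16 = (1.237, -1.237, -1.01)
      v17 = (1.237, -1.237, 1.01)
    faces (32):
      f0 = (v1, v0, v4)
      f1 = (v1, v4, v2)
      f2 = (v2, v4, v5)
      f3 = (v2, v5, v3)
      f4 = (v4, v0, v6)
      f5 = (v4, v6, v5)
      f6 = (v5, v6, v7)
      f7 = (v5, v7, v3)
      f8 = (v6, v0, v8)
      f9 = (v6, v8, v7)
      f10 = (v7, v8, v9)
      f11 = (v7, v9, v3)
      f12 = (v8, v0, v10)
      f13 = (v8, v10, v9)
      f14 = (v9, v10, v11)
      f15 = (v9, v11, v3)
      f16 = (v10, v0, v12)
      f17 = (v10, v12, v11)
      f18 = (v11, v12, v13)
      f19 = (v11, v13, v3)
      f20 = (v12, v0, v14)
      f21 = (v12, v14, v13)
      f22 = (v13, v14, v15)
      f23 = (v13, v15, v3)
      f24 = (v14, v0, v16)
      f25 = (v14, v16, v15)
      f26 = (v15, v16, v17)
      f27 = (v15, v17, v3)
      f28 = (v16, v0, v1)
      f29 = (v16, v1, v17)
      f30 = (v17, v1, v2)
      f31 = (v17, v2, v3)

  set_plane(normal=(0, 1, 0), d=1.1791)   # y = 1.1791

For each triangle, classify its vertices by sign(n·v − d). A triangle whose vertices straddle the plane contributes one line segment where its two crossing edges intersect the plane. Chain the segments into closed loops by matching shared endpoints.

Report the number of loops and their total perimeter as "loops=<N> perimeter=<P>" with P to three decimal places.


loops=1 perimeter=9.268

Straddling triangles (12 of 32):
  (v1,v0,v4) [--+] → (1.1791, 1.1791, -1.05727)–(1.26098, 1.1791, -1.01)  len=0.0946
  (v1,v4,v2) [-+-] → (1.26098, 1.1791, -1.01)–(1.26098, 1.1791, -0.91545)  len=0.0945
  (v2,v4,v5) [-++] → (1.26098, 1.1791, -0.91545)–(1.26098, 1.1791, 1.01)  len=1.9255
  (v2,v5,v3) [-+-] → (1.26098, 1.1791, 1.01)–(1.1791, 1.1791, 1.05727)  len=0.0946
  (v4,v0,v6) [+-+] → (1.1791, 1.1791, -1.05727)–(0, 1.1791, -1.33926)  len=1.2123
  (v5,v7,v3) [++-] → (0, 1.1791, 1.33926)–(1.1791, 1.1791, 1.05727)  len=1.2123
  (v6,v0,v8) [+-+] → (0, 1.1791, -1.33926)–(-1.1791, 1.1791, -1.05727)  len=1.2123
  (v7,v9,v3) [++-] → (-1.1791, 1.1791, 1.05727)–(0, 1.1791, 1.33926)  len=1.2123
  (v8,v0,v10) [+--] → (-1.1791, 1.1791, -1.05727)–(-1.26098, 1.1791, -1.01)  len=0.0946
  (v8,v10,v9) [+-+] → (-1.26098, 1.1791, -1.01)–(-1.26098, 1.1791, 0.91545)  len=1.9255
  (v9,v10,v11) [+--] → (-1.26098, 1.1791, 0.91545)–(-1.26098, 1.1791, 1.01)  len=0.0945
  (v9,v11,v3) [+--] → (-1.26098, 1.1791, 1.01)–(-1.1791, 1.1791, 1.05727)  len=0.0946

Chained into 1 loop(s):
  loop 1: 12 segments, perimeter = 9.2676
Total perimeter = 9.268


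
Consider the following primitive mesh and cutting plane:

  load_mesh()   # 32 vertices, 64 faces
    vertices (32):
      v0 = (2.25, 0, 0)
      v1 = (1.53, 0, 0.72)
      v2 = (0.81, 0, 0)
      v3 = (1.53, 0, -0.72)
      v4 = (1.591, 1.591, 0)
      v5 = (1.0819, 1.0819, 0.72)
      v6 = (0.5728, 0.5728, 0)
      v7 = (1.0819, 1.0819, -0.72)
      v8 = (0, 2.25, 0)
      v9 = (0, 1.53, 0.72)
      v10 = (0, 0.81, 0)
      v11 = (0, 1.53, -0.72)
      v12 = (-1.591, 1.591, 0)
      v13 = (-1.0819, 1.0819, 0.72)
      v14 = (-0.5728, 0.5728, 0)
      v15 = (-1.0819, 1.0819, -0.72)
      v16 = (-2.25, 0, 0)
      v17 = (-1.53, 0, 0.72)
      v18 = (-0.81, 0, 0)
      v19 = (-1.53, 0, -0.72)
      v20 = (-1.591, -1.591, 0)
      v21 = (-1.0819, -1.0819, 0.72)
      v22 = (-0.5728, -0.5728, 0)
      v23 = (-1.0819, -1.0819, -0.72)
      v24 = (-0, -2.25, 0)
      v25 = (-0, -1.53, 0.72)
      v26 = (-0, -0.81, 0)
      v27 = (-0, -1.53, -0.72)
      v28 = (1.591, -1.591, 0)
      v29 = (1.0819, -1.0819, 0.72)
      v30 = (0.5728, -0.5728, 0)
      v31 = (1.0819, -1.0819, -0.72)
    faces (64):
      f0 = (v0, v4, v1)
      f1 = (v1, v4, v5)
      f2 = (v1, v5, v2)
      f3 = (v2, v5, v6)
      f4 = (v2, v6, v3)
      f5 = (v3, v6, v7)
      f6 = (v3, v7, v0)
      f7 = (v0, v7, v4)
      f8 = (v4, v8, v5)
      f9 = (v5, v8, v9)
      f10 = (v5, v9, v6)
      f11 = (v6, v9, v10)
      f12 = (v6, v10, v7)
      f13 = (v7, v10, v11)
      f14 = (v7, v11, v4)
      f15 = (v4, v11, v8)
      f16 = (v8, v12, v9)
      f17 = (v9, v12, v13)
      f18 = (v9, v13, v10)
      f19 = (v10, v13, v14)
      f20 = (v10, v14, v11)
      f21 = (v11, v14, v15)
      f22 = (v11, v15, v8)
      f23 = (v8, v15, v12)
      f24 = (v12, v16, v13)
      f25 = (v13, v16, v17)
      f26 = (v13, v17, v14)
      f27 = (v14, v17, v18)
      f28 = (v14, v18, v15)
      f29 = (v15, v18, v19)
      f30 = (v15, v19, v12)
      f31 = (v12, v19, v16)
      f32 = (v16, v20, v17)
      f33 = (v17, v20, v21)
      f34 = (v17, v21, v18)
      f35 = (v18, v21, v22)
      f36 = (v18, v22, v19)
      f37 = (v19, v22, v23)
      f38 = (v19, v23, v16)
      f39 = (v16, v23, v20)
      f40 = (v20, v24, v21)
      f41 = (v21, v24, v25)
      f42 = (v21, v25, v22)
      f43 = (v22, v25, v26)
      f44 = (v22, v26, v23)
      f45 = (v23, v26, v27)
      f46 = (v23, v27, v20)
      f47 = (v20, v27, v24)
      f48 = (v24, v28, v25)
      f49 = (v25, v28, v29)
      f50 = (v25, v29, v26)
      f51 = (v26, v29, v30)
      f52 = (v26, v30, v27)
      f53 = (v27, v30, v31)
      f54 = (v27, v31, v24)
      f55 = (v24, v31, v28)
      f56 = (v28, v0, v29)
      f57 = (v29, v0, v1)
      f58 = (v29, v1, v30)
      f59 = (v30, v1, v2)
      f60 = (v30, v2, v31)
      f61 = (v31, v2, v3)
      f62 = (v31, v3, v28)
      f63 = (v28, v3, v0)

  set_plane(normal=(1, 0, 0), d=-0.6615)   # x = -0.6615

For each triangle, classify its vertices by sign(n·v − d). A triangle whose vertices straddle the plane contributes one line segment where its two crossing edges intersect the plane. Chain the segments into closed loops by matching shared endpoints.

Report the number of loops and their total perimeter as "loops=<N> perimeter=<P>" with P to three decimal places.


Straddling triangles (20 of 64):
  (v8,v12,v9) [+-+] → (-0.6615, 1.976, 0)–(-0.6615, 1.55536, 0.420641)  len=0.5949
  (v9,v12,v13) [+--] → (-0.6615, 1.55536, 0.420641)–(-0.6615, 1.25602, 0.72)  len=0.4233
  (v9,v13,v10) [+-+] → (-0.6615, 1.25602, 0.72)–(-0.6615, 0.976246, 0.440226)  len=0.3957
  (v10,v13,v14) [+-+] → (-0.6615, 0.976246, 0.440226)–(-0.6615, 0.6615, 0.125445)  len=0.4451
  (v11,v14,v15) [++-] → (-0.6615, 0.6615, -0.125445)–(-0.6615, 1.25602, -0.72)  len=0.8408
  (v11,v15,v8) [+-+] → (-0.6615, 1.25602, -0.72)–(-0.6615, 1.5358, -0.440226)  len=0.3957
  (v8,v15,v12) [+--] → (-0.6615, 1.5358, -0.440226)–(-0.6615, 1.976, 0)  len=0.6226
  (v13,v17,v14) [--+] → (-0.6615, 0.519721, 0.0667196)–(-0.6615, 0.6615, 0.125445)  len=0.1535
  (v14,v17,v18) [+--] → (-0.6615, 0.519721, 0.0667196)–(-0.6615, 0.358604, 0)  len=0.1744
  (v14,v18,v15) [+--] → (-0.6615, 0.358604, 0)–(-0.6615, 0.6615, -0.125445)  len=0.3278
  (v18,v21,v22) [--+] → (-0.6615, -0.6615, 0.125445)–(-0.6615, -0.358604, 0)  len=0.3278
  (v18,v22,v19) [-+-] → (-0.6615, -0.358604, 0)–(-0.6615, -0.519721, -0.0667196)  len=0.1744
  (v19,v22,v23) [-+-] → (-0.6615, -0.519721, -0.0667196)–(-0.6615, -0.6615, -0.125445)  len=0.1535
  (v20,v24,v21) [-+-] → (-0.6615, -1.976, 0)–(-0.6615, -1.5358, 0.440226)  len=0.6226
  (v21,v24,v25) [-++] → (-0.6615, -1.5358, 0.440226)–(-0.6615, -1.25602, 0.72)  len=0.3957
  (v21,v25,v22) [-++] → (-0.6615, -1.25602, 0.72)–(-0.6615, -0.6615, 0.125445)  len=0.8408
  (v22,v26,v23) [++-] → (-0.6615, -0.976246, -0.440226)–(-0.6615, -0.6615, -0.125445)  len=0.4451
  (v23,v26,v27) [-++] → (-0.6615, -0.976246, -0.440226)–(-0.6615, -1.25602, -0.72)  len=0.3957
  (v23,v27,v20) [-+-] → (-0.6615, -1.25602, -0.72)–(-0.6615, -1.55536, -0.420641)  len=0.4233
  (v20,v27,v24) [-++] → (-0.6615, -1.55536, -0.420641)–(-0.6615, -1.976, 0)  len=0.5949

Chained into 2 loop(s):
  loop 1: 10 segments, perimeter = 4.3737
  loop 2: 10 segments, perimeter = 4.3737
Total perimeter = 8.747

loops=2 perimeter=8.747


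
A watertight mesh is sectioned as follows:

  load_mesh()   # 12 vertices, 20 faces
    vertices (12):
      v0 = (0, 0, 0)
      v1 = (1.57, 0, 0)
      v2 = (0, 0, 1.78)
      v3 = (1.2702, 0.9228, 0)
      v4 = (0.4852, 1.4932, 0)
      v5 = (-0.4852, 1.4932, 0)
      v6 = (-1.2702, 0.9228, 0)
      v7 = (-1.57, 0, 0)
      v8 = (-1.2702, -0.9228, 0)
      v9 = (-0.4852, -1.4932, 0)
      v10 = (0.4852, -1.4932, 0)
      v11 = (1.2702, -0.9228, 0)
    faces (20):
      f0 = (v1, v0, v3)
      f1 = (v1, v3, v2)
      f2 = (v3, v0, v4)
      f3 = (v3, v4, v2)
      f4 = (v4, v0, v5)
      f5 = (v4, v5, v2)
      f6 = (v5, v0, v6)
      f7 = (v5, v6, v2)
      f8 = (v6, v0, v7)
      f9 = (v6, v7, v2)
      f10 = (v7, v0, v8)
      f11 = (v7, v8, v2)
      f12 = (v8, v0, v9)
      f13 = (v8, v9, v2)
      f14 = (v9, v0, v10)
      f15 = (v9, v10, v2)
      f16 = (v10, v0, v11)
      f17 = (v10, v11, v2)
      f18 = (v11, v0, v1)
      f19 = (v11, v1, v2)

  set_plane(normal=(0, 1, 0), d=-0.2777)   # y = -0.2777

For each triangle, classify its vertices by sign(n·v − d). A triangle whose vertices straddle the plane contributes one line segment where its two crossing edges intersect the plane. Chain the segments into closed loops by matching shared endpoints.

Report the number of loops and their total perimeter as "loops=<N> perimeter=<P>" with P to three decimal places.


loops=1 perimeter=7.172

Straddling triangles (10 of 20):
  (v7,v0,v8) [++-] → (-0.382244, -0.2777, 0)–(-1.47978, -0.2777, 0)  len=1.0975
  (v7,v8,v2) [+-+] → (-1.47978, -0.2777, 0)–(-0.382244, -0.2777, 1.24434)  len=1.6592
  (v8,v0,v9) [-+-] → (-0.382244, -0.2777, 0)–(-0.0902358, -0.2777, 0)  len=0.2920
  (v8,v9,v2) [--+] → (-0.0902358, -0.2777, 1.44896)–(-0.382244, -0.2777, 1.24434)  len=0.3566
  (v9,v0,v10) [-+-] → (-0.0902358, -0.2777, 0)–(0.0902358, -0.2777, 0)  len=0.1805
  (v9,v10,v2) [--+] → (0.0902358, -0.2777, 1.44896)–(-0.0902358, -0.2777, 1.44896)  len=0.1805
  (v10,v0,v11) [-+-] → (0.0902358, -0.2777, 0)–(0.382244, -0.2777, 0)  len=0.2920
  (v10,v11,v2) [--+] → (0.382244, -0.2777, 1.24434)–(0.0902358, -0.2777, 1.44896)  len=0.3566
  (v11,v0,v1) [-++] → (0.382244, -0.2777, 0)–(1.47978, -0.2777, 0)  len=1.0975
  (v11,v1,v2) [-++] → (1.47978, -0.2777, 0)–(0.382244, -0.2777, 1.24434)  len=1.6592

Chained into 1 loop(s):
  loop 1: 10 segments, perimeter = 7.1716
Total perimeter = 7.172


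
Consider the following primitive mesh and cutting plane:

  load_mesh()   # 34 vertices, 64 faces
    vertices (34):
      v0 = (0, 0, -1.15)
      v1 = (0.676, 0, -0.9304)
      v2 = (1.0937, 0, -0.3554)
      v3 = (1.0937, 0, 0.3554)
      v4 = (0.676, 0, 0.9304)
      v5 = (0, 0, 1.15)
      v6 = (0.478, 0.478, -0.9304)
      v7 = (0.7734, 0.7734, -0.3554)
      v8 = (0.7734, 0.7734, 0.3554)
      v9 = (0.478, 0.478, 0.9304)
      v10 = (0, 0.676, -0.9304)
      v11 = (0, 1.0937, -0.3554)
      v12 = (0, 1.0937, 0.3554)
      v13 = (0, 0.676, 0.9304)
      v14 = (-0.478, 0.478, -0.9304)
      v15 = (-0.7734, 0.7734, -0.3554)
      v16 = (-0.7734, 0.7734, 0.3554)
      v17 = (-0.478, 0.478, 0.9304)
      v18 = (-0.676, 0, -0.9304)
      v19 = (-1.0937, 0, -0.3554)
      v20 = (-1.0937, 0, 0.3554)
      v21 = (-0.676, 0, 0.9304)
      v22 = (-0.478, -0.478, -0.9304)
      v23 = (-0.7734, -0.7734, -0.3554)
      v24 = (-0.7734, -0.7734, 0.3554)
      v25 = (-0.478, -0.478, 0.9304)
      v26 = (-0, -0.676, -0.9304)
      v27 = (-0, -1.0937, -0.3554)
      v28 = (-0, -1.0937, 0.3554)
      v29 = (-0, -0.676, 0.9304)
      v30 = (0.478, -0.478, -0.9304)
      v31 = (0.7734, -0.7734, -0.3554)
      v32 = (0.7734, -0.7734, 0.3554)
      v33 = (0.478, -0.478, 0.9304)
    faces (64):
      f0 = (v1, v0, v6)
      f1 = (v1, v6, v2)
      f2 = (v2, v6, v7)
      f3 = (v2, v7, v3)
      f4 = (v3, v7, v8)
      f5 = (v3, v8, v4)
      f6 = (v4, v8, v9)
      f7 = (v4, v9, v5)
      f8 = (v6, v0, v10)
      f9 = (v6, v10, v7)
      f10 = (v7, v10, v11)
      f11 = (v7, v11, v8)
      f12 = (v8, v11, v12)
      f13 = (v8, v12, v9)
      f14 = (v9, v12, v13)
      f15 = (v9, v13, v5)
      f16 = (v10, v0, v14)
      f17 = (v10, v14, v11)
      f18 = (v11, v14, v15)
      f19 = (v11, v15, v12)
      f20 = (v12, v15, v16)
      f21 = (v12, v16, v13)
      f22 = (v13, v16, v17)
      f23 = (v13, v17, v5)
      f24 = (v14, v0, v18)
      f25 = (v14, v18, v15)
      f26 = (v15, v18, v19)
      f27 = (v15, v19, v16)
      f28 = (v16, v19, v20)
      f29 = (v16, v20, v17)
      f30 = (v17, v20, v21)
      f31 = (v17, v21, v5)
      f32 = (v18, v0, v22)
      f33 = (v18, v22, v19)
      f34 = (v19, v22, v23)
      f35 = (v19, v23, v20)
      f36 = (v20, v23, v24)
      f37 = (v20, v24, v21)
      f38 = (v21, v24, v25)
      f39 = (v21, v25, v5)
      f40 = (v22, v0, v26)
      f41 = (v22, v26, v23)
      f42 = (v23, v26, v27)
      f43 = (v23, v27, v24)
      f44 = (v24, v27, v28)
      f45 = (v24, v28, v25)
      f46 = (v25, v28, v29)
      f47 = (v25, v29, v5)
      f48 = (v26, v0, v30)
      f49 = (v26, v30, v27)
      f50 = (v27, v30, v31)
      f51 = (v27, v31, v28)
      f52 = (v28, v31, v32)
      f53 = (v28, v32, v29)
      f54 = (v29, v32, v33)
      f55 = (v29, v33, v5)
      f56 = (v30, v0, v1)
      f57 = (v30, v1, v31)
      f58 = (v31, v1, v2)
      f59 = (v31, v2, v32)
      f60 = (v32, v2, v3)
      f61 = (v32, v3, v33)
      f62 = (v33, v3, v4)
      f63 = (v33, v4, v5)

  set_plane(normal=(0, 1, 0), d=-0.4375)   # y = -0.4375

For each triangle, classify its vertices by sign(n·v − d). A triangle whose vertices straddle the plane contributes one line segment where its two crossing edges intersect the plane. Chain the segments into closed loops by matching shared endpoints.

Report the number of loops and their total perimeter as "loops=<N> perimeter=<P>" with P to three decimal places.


loops=1 perimeter=6.271

Straddling triangles (20 of 64):
  (v18,v0,v22) [++-] → (-0.4375, -0.4375, -0.949006)–(-0.494776, -0.4375, -0.9304)  len=0.0602
  (v18,v22,v19) [+-+] → (-0.494776, -0.4375, -0.9304)–(-0.530167, -0.4375, -0.881681)  len=0.0602
  (v19,v22,v23) [+--] → (-0.530167, -0.4375, -0.881681)–(-0.912511, -0.4375, -0.3554)  len=0.6505
  (v19,v23,v20) [+-+] → (-0.912511, -0.4375, -0.3554)–(-0.912511, -0.4375, -0.0466882)  len=0.3087
  (v20,v23,v24) [+--] → (-0.912511, -0.4375, -0.0466882)–(-0.912511, -0.4375, 0.3554)  len=0.4021
  (v20,v24,v21) [+-+] → (-0.912511, -0.4375, 0.3554)–(-0.731098, -0.4375, 0.605132)  len=0.3087
  (v21,v24,v25) [+--] → (-0.731098, -0.4375, 0.605132)–(-0.494776, -0.4375, 0.9304)  len=0.4021
  (v21,v25,v5) [+-+] → (-0.494776, -0.4375, 0.9304)–(-0.4375, -0.4375, 0.949006)  len=0.0602
  (v22,v0,v26) [-+-] → (-0.4375, -0.4375, -0.949006)–(0, -0.4375, -1.00788)  len=0.4414
  (v25,v29,v5) [--+] → (0, -0.4375, 1.00788)–(-0.4375, -0.4375, 0.949006)  len=0.4414
  (v26,v0,v30) [-+-] → (0, -0.4375, -1.00788)–(0.4375, -0.4375, -0.949006)  len=0.4414
  (v29,v33,v5) [--+] → (0.4375, -0.4375, 0.949006)–(0, -0.4375, 1.00788)  len=0.4414
  (v30,v0,v1) [-++] → (0.4375, -0.4375, -0.949006)–(0.494776, -0.4375, -0.9304)  len=0.0602
  (v30,v1,v31) [-+-] → (0.494776, -0.4375, -0.9304)–(0.731098, -0.4375, -0.605132)  len=0.4021
  (v31,v1,v2) [-++] → (0.731098, -0.4375, -0.605132)–(0.912511, -0.4375, -0.3554)  len=0.3087
  (v31,v2,v32) [-+-] → (0.912511, -0.4375, -0.3554)–(0.912511, -0.4375, 0.0466882)  len=0.4021
  (v32,v2,v3) [-++] → (0.912511, -0.4375, 0.0466882)–(0.912511, -0.4375, 0.3554)  len=0.3087
  (v32,v3,v33) [-+-] → (0.912511, -0.4375, 0.3554)–(0.530167, -0.4375, 0.881681)  len=0.6505
  (v33,v3,v4) [-++] → (0.530167, -0.4375, 0.881681)–(0.494776, -0.4375, 0.9304)  len=0.0602
  (v33,v4,v5) [-++] → (0.494776, -0.4375, 0.9304)–(0.4375, -0.4375, 0.949006)  len=0.0602

Chained into 1 loop(s):
  loop 1: 20 segments, perimeter = 6.2712
Total perimeter = 6.271


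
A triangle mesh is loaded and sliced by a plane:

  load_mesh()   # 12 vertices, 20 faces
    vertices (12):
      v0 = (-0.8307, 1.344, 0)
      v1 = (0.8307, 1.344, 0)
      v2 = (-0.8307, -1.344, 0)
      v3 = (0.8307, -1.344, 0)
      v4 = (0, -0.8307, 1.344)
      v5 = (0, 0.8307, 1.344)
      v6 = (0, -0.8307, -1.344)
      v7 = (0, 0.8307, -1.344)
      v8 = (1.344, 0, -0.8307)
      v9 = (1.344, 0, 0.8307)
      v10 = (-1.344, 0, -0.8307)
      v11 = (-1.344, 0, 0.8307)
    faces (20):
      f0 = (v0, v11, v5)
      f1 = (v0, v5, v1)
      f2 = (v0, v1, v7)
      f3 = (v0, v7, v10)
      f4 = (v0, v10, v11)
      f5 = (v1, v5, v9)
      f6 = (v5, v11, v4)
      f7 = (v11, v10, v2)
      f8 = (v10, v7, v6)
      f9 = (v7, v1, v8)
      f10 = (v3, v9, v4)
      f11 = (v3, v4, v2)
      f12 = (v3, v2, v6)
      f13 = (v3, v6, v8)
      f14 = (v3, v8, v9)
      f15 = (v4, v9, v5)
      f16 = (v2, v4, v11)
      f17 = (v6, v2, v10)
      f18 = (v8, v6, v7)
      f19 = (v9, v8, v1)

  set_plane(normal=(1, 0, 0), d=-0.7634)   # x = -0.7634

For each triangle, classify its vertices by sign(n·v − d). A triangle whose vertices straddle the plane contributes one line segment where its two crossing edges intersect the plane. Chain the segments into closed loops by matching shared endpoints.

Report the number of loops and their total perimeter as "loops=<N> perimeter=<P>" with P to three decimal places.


loops=1 perimeter=7.239

Straddling triangles (10 of 20):
  (v0,v11,v5) [--+] → (-0.7634, 0.358857, 1.05244)–(-0.7634, 1.30241, 0.108886)  len=1.3344
  (v0,v5,v1) [-++] → (-0.7634, 1.30241, 0.108886)–(-0.7634, 1.344, 0)  len=0.1166
  (v0,v1,v7) [-++] → (-0.7634, 1.344, 0)–(-0.7634, 1.30241, -0.108886)  len=0.1166
  (v0,v7,v10) [-+-] → (-0.7634, 1.30241, -0.108886)–(-0.7634, 0.358857, -1.05244)  len=1.3344
  (v5,v11,v4) [+-+] → (-0.7634, 0.358857, 1.05244)–(-0.7634, -0.358857, 1.05244)  len=0.7177
  (v10,v7,v6) [-++] → (-0.7634, 0.358857, -1.05244)–(-0.7634, -0.358857, -1.05244)  len=0.7177
  (v3,v4,v2) [++-] → (-0.7634, -1.30241, 0.108886)–(-0.7634, -1.344, 0)  len=0.1166
  (v3,v2,v6) [+-+] → (-0.7634, -1.344, 0)–(-0.7634, -1.30241, -0.108886)  len=0.1166
  (v2,v4,v11) [-+-] → (-0.7634, -1.30241, 0.108886)–(-0.7634, -0.358857, 1.05244)  len=1.3344
  (v6,v2,v10) [+--] → (-0.7634, -1.30241, -0.108886)–(-0.7634, -0.358857, -1.05244)  len=1.3344

Chained into 1 loop(s):
  loop 1: 10 segments, perimeter = 7.2392
Total perimeter = 7.239


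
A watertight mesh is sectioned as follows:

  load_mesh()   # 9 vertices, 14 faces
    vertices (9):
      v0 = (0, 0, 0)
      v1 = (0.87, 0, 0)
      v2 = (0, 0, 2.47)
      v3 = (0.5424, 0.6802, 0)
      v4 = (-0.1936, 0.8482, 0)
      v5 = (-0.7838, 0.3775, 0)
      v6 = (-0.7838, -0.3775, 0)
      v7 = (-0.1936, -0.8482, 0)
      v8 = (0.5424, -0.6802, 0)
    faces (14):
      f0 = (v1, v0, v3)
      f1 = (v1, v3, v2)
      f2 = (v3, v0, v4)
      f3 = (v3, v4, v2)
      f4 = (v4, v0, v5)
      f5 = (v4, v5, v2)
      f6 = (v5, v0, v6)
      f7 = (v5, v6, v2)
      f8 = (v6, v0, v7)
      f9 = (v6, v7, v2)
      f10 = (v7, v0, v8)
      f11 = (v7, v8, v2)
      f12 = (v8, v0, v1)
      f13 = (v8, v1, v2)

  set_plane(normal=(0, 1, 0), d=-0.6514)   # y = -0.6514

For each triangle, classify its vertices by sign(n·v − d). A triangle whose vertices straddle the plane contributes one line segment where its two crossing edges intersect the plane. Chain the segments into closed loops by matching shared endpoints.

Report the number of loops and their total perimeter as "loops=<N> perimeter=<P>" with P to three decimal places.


loops=1 perimeter=2.567

Straddling triangles (6 of 14):
  (v6,v0,v7) [++-] → (-0.148681, -0.6514, 0)–(-0.440363, -0.6514, 0)  len=0.2917
  (v6,v7,v2) [+-+] → (-0.440363, -0.6514, 0)–(-0.148681, -0.6514, 0.573091)  len=0.6430
  (v7,v0,v8) [-+-] → (-0.148681, -0.6514, 0)–(0.519435, -0.6514, 0)  len=0.6681
  (v7,v8,v2) [--+] → (0.519435, -0.6514, 0.104581)–(-0.148681, -0.6514, 0.573091)  len=0.8160
  (v8,v0,v1) [-++] → (0.519435, -0.6514, 0)–(0.556271, -0.6514, 0)  len=0.0368
  (v8,v1,v2) [-++] → (0.556271, -0.6514, 0)–(0.519435, -0.6514, 0.104581)  len=0.1109

Chained into 1 loop(s):
  loop 1: 6 segments, perimeter = 2.5666
Total perimeter = 2.567


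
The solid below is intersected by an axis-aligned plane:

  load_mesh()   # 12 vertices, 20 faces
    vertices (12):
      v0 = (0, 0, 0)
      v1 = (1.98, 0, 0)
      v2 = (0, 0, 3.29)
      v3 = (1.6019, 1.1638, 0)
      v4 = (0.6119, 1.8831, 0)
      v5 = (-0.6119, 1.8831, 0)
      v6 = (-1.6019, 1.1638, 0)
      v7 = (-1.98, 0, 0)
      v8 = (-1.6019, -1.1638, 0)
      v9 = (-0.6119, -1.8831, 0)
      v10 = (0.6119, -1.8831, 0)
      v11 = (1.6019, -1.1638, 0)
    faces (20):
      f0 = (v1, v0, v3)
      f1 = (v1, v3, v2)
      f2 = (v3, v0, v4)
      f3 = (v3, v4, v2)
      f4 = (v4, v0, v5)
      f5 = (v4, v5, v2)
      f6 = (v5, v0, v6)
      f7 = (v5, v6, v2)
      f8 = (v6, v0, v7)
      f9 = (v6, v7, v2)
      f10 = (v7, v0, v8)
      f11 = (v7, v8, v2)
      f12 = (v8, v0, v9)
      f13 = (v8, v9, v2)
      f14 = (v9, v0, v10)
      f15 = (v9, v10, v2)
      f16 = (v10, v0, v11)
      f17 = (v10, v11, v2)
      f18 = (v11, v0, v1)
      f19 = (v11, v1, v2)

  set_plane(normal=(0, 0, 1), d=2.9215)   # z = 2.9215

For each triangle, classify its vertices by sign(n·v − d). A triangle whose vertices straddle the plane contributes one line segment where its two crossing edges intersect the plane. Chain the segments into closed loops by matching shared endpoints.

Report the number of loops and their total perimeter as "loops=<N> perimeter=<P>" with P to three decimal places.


Straddling triangles (10 of 20):
  (v1,v3,v2) [--+] → (0.179423, 0.130353, 2.9215)–(0.221772, 0, 2.9215)  len=0.1371
  (v3,v4,v2) [--+] → (0.0685365, 0.210919, 2.9215)–(0.179423, 0.130353, 2.9215)  len=0.1371
  (v4,v5,v2) [--+] → (-0.0685365, 0.210919, 2.9215)–(0.0685365, 0.210919, 2.9215)  len=0.1371
  (v5,v6,v2) [--+] → (-0.179423, 0.130353, 2.9215)–(-0.0685365, 0.210919, 2.9215)  len=0.1371
  (v6,v7,v2) [--+] → (-0.221772, 0, 2.9215)–(-0.179423, 0.130353, 2.9215)  len=0.1371
  (v7,v8,v2) [--+] → (-0.179423, -0.130353, 2.9215)–(-0.221772, 0, 2.9215)  len=0.1371
  (v8,v9,v2) [--+] → (-0.0685365, -0.210919, 2.9215)–(-0.179423, -0.130353, 2.9215)  len=0.1371
  (v9,v10,v2) [--+] → (0.0685365, -0.210919, 2.9215)–(-0.0685365, -0.210919, 2.9215)  len=0.1371
  (v10,v11,v2) [--+] → (0.179423, -0.130353, 2.9215)–(0.0685365, -0.210919, 2.9215)  len=0.1371
  (v11,v1,v2) [--+] → (0.221772, 0, 2.9215)–(0.179423, -0.130353, 2.9215)  len=0.1371

Chained into 1 loop(s):
  loop 1: 10 segments, perimeter = 1.3706
Total perimeter = 1.371

loops=1 perimeter=1.371
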